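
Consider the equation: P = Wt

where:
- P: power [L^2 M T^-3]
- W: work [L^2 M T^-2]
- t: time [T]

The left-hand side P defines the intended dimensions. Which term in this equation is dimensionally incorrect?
The right-hand side term Wt

P has dimensions [L^2 M T^-3], but Wt has dimensions [L^2 M T^-1], so the term Wt is dimensionally wrong for P.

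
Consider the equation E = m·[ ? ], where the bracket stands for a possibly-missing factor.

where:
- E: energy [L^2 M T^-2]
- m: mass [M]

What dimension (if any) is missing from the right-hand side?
[L^2 T^-2] — velocity squared (e.g. v²)

E has dimensions [L^2 M T^-2]; m has dimensions [M].
The bracketed factor must supply [L^2 M T^-2] / [M] = [L^2 T^-2].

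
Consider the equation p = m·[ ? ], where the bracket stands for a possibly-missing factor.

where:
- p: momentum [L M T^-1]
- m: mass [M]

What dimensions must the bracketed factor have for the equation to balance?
[L T^-1] — velocity (e.g. v)

p has dimensions [L M T^-1]; m has dimensions [M].
The bracketed factor must supply [L M T^-1] / [M] = [L T^-1].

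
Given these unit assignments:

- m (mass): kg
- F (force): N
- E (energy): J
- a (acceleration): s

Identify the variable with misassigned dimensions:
a

The variable a (acceleration) should have units m/s², not s.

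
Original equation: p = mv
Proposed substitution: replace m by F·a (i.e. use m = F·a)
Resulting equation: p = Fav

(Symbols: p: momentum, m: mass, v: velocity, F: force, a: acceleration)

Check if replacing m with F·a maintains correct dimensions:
No

[m] = [M] and [F·a] = [L^2 M T^-4]. These differ, so the substitution replaces a quantity by one of different dimensions and the result p = Fav has LHS [L M T^-1] vs RHS [L^3 M T^-5] — inconsistent.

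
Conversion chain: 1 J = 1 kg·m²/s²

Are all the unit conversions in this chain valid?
The chain is correct (no errors).

Correct: Joule is defined as kg·m²/s²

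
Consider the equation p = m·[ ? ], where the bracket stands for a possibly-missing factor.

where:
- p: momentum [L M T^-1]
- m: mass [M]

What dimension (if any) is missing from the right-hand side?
[L T^-1] — velocity (e.g. v)

p has dimensions [L M T^-1]; m has dimensions [M].
The bracketed factor must supply [L M T^-1] / [M] = [L T^-1].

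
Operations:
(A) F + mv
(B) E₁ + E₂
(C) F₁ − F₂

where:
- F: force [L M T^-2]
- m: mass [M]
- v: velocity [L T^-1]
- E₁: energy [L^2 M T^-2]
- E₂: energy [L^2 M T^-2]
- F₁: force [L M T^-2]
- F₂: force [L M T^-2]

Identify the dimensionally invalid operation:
(A) F + mv

(A) F + mv: F [L M T^-2] and mv [L M T^-1] — different dimensions cannot be added/subtracted ✗
(B) E₁ + E₂: E₁ [L^2 M T^-2] and E₂ [L^2 M T^-2] — same dimensions ✓
(C) F₁ − F₂: F₁ [L M T^-2] and F₂ [L M T^-2] — same dimensions ✓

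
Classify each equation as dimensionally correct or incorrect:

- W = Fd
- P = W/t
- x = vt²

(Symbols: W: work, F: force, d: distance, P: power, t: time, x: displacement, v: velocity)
Dimensionally correct: W = Fd, P = W/t
Dimensionally incorrect: x = vt²
Ordered (correct first, then incorrect): W = Fd, P = W/t, x = vt²

- W = Fd: LHS [L^2 M T^-2], RHS [L^2 M T^-2] → correct ✓
- P = W/t: LHS [L^2 M T^-3], RHS [L^2 M T^-3] → correct ✓
- x = vt²: LHS [L], RHS [L T] → incorrect ✗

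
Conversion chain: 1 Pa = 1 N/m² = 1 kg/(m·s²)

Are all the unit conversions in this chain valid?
The chain is correct (no errors).

Correct: Pascal is Newton per square meter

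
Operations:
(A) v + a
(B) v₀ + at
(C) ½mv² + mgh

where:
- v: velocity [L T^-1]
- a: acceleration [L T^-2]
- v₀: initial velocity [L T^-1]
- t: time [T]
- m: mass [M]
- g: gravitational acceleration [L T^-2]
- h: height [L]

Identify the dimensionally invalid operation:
(A) v + a

(A) v + a: v [L T^-1] and a [L T^-2] — different dimensions cannot be added/subtracted ✗
(B) v₀ + at: v₀ [L T^-1] and at [L T^-1] — same dimensions ✓
(C) ½mv² + mgh: ½mv² [L^2 M T^-2] and mgh [L^2 M T^-2] — same dimensions ✓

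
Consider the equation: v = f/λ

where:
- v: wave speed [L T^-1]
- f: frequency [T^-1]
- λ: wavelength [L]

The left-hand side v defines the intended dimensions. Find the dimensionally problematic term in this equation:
The right-hand side term f/λ

v has dimensions [L T^-1], but f/λ has dimensions [L^-1 T^-1], so the term f/λ is dimensionally wrong for v.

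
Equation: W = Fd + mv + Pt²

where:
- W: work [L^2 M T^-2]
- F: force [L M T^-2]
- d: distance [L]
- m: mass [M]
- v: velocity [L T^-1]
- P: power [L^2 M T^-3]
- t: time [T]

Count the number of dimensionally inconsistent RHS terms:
2

LHS W: [L^2 M T^-2]
- Fd: [L^2 M T^-2] ✓
- mv: [L M T^-1] ✗
- Pt²: [L^2 M T^-1] ✗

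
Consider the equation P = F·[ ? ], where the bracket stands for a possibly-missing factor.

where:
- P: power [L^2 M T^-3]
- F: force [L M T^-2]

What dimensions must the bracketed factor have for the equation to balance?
[L T^-1] — velocity (e.g. v)

P has dimensions [L^2 M T^-3]; F has dimensions [L M T^-2].
The bracketed factor must supply [L^2 M T^-3] / [L M T^-2] = [L T^-1].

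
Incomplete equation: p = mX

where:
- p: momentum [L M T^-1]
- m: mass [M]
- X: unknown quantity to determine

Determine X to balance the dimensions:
X = v (velocity), dimensions [L T^-1]

p has dimensions [L M T^-1]; the rest of the RHS (m) has dimensions [M].
So X must have dimensions [L T^-1] — X = v (velocity).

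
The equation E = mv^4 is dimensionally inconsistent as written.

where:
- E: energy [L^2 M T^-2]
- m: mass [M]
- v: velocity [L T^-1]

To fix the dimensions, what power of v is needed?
The exponent of v should be 2: E = mv^2

The LHS E has dimensions [L^2 M T^-2]; v has dimensions [L T^-1].
As written, the RHS mv^4 (exponent 4 on v) has dimensions [L^4 M T^-4], which does not match.
With exponent 2, the RHS mv^2 has dimensions [L^2 M T^-2], matching the LHS.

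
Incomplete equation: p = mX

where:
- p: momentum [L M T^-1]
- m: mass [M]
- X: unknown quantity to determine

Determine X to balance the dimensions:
X = v (velocity), dimensions [L T^-1]

p has dimensions [L M T^-1]; the rest of the RHS (m) has dimensions [M].
So X must have dimensions [L T^-1] — X = v (velocity).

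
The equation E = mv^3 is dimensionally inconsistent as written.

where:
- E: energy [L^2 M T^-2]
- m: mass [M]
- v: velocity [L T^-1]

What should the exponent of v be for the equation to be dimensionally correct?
The exponent of v should be 2: E = mv^2

The LHS E has dimensions [L^2 M T^-2]; v has dimensions [L T^-1].
As written, the RHS mv^3 (exponent 3 on v) has dimensions [L^3 M T^-3], which does not match.
With exponent 2, the RHS mv^2 has dimensions [L^2 M T^-2], matching the LHS.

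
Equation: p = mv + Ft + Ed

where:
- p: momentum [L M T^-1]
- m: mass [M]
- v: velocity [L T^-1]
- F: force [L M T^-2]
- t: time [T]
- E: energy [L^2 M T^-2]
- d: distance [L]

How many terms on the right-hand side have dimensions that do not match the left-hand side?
1

LHS p: [L M T^-1]
- mv: [L M T^-1] ✓
- Ft: [L M T^-1] ✓
- Ed: [L^3 M T^-2] ✗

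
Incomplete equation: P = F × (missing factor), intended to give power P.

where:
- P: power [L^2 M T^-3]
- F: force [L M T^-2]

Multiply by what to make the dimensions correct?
v (velocity), dimensions [L T^-1]

P has dimensions [L^2 M T^-3] and F has dimensions [L M T^-2].
The missing factor must have dimensions [L^2 M T^-3] / [L M T^-2] = [L T^-1], i.e. velocity (v).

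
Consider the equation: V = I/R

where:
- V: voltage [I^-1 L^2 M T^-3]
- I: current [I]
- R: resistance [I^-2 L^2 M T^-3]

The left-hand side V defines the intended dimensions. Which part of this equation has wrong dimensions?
The right-hand side term I/R

V has dimensions [I^-1 L^2 M T^-3], but I/R has dimensions [I^3 L^-2 M^-1 T^3], so the term I/R is dimensionally wrong for V.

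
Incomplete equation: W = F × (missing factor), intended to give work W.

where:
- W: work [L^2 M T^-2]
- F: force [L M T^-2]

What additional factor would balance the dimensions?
d (distance), dimensions [L]

W has dimensions [L^2 M T^-2] and F has dimensions [L M T^-2].
The missing factor must have dimensions [L^2 M T^-2] / [L M T^-2] = [L], i.e. distance (d).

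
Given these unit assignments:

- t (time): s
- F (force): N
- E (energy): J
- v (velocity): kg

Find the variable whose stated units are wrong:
v

The variable v (velocity) should have units m/s, not kg.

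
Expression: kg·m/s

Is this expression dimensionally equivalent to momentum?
Yes

The expression kg·m/s has dimensions [L M T^-1], which is exactly momentum [L M T^-1].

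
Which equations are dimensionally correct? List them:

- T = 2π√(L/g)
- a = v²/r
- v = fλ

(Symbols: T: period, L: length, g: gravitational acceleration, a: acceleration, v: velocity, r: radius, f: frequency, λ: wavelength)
Dimensionally correct: T = 2π√(L/g), a = v²/r, v = fλ
Dimensionally incorrect: none
Ordered (correct first, then incorrect): T = 2π√(L/g), a = v²/r, v = fλ

- T = 2π√(L/g): LHS [T], RHS [T] → correct ✓
- a = v²/r: LHS [L T^-2], RHS [L T^-2] → correct ✓
- v = fλ: LHS [L T^-1], RHS [L T^-1] → correct ✓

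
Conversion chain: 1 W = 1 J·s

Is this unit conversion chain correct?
The chain is incorrect (it contains an error).

Incorrect: Watt is J/s, not J·s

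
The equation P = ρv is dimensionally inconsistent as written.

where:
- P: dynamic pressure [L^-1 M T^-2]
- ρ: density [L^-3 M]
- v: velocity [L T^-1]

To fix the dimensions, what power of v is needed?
The exponent of v should be 2: P = ρv^2

The LHS P has dimensions [L^-1 M T^-2]; v has dimensions [L T^-1].
As written, the RHS ρv (exponent 1 on v) has dimensions [L^-2 M T^-1], which does not match.
With exponent 2, the RHS ρv^2 has dimensions [L^-1 M T^-2], matching the LHS.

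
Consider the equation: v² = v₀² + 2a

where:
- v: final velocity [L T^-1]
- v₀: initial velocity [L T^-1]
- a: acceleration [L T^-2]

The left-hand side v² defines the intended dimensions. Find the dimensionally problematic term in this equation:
The term 2a

Checking each RHS term against the LHS:
- v₀²: [L^2 T^-2] — matches v² [L^2 T^-2] ✓
- 2a: [L T^-2] — does NOT match v² [L^2 T^-2] ✗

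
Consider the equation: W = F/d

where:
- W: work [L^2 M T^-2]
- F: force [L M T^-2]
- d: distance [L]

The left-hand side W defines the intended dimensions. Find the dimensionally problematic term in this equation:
The right-hand side term F/d

W has dimensions [L^2 M T^-2], but F/d has dimensions [M T^-2], so the term F/d is dimensionally wrong for W.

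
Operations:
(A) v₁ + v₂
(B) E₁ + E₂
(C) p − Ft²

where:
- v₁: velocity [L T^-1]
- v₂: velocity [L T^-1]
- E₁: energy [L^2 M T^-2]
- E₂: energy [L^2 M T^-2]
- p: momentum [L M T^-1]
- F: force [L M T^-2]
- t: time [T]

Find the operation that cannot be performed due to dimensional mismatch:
(C) p − Ft²

(A) v₁ + v₂: v₁ [L T^-1] and v₂ [L T^-1] — same dimensions ✓
(B) E₁ + E₂: E₁ [L^2 M T^-2] and E₂ [L^2 M T^-2] — same dimensions ✓
(C) p − Ft²: p [L M T^-1] and Ft² [L M] — different dimensions cannot be added/subtracted ✗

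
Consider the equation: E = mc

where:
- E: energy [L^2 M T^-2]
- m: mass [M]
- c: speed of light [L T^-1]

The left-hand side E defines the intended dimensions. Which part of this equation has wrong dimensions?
The right-hand side term mc

E has dimensions [L^2 M T^-2], but mc has dimensions [L M T^-1], so the term mc is dimensionally wrong for E.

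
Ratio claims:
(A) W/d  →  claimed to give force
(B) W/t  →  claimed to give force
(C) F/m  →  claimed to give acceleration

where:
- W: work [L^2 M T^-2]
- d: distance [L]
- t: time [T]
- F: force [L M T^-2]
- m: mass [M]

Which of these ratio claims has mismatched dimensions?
(B) W/t does not give force

(A) W/d: [L M T^-2] = force [L M T^-2] ✓
(B) W/t: [L^2 M T^-3] ≠ force [L M T^-2] ✗
(C) F/m: [L T^-2] = acceleration [L T^-2] ✓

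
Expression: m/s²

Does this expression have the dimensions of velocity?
No

The expression m/s² has dimensions [L T^-2], but velocity has dimensions [L T^-1].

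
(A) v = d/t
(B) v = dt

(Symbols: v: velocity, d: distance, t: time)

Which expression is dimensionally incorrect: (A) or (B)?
(B)

(A) v = d/t: LHS [L T^-1], RHS [L T^-1] ✓
(B) v = dt: LHS [L T^-1], RHS [L T] ✗

Expression (B) v = dt is dimensionally incorrect.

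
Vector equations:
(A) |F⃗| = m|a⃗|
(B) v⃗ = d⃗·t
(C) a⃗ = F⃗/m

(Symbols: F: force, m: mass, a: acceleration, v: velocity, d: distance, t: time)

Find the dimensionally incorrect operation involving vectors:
(B) v⃗ = d⃗·t

(A) |F⃗| = m|a⃗|: LHS [L M T^-2], RHS [L M T^-2] ✓ — magnitudes of vectors are scalars
(B) v⃗ = d⃗·t: LHS [L T^-1], RHS [L T] ✗ — velocity is displacement per time; should be d⃗/t
(C) a⃗ = F⃗/m: LHS [L T^-2], RHS [L T^-2] ✓ — force (vector) divided by mass (scalar)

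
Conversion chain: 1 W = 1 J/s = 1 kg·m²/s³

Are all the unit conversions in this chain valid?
The chain is correct (no errors).

Correct: Watt is Joule per second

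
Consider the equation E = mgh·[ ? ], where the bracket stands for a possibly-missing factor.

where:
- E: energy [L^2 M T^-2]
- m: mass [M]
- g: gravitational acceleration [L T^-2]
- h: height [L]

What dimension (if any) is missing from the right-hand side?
Nothing is missing — the bracketed factor must be dimensionless.

E has dimensions [L^2 M T^-2] and mgh already has dimensions [L^2 M T^-2], so E = mgh is dimensionally complete.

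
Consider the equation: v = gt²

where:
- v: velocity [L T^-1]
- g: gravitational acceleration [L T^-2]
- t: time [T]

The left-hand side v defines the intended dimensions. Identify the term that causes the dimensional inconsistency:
The right-hand side term gt²

v has dimensions [L T^-1], but gt² has dimensions [L], so the term gt² is dimensionally wrong for v.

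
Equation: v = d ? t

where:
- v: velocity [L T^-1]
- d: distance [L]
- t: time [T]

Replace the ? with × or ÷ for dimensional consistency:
division (÷): v = d ÷ t

v [L T^-1]; d [L]; t [T].
d × t → [L T] ✗
d ÷ t → [L T^-1] ✓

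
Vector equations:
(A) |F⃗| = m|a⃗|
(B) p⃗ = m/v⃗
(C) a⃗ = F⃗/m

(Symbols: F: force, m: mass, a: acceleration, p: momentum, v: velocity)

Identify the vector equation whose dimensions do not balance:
(B) p⃗ = m/v⃗

(A) |F⃗| = m|a⃗|: LHS [L M T^-2], RHS [L M T^-2] ✓ — magnitudes of vectors are scalars
(B) p⃗ = m/v⃗: LHS [L M T^-1], RHS [L^-1 M T] ✗ — momentum is mass times velocity; should be mv⃗ (and division by a vector is undefined)
(C) a⃗ = F⃗/m: LHS [L T^-2], RHS [L T^-2] ✓ — force (vector) divided by mass (scalar)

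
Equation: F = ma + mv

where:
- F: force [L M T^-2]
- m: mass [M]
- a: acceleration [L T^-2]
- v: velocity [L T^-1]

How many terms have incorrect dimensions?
1

LHS F: [L M T^-2]
- ma: [L M T^-2] ✓
- mv: [L M T^-1] ✗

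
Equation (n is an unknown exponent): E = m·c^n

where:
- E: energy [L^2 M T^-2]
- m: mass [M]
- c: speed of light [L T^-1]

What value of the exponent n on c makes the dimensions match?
n = 2

E has dimensions [L^2 M T^-2]; c has dimensions [L T^-1].
The rest of the RHS has dimensions [M], so c^n must supply [L^2 T^-2].
With n = 2: m·c^2 has dimensions [L^2 M T^-2], matching the LHS ✓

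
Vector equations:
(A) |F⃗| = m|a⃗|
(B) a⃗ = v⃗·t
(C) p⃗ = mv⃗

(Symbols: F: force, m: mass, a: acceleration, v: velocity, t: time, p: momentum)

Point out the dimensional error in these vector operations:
(B) a⃗ = v⃗·t

(A) |F⃗| = m|a⃗|: LHS [L M T^-2], RHS [L M T^-2] ✓ — magnitudes of vectors are scalars
(B) a⃗ = v⃗·t: LHS [L T^-2], RHS [L] ✗ — acceleration is velocity per time; should be v⃗/t
(C) p⃗ = mv⃗: LHS [L M T^-1], RHS [L M T^-1] ✓ — mass (scalar) times velocity (vector)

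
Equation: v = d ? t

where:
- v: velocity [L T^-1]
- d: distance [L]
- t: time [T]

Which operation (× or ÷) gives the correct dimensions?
division (÷): v = d ÷ t

v [L T^-1]; d [L]; t [T].
d × t → [L T] ✗
d ÷ t → [L T^-1] ✓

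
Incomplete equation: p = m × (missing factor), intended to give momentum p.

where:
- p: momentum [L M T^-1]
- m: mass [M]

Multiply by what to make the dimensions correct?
v (velocity), dimensions [L T^-1]

p has dimensions [L M T^-1] and m has dimensions [M].
The missing factor must have dimensions [L M T^-1] / [M] = [L T^-1], i.e. velocity (v).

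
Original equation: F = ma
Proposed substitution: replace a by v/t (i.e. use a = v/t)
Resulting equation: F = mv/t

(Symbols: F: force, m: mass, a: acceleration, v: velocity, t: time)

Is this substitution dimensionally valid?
Yes

[a] = [L T^-2] and [v/t] = [L T^-2]. These match, so the substitution replaces a quantity by one of the same dimensions and the result F = mv/t has LHS [L M T^-2] vs RHS [L M T^-2] — still consistent.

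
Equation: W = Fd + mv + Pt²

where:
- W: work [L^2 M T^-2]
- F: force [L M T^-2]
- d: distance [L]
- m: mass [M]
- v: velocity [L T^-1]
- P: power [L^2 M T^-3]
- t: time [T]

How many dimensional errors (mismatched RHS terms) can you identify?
2

LHS W: [L^2 M T^-2]
- Fd: [L^2 M T^-2] ✓
- mv: [L M T^-1] ✗
- Pt²: [L^2 M T^-1] ✗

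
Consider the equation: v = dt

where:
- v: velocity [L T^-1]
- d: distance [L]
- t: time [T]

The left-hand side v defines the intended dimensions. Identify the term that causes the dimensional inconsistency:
The right-hand side term dt

v has dimensions [L T^-1], but dt has dimensions [L T], so the term dt is dimensionally wrong for v.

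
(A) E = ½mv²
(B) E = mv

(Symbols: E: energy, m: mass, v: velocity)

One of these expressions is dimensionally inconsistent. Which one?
(B)

(A) E = ½mv²: LHS [L^2 M T^-2], RHS [L^2 M T^-2] ✓
(B) E = mv: LHS [L^2 M T^-2], RHS [L M T^-1] ✗

Expression (B) E = mv is dimensionally incorrect.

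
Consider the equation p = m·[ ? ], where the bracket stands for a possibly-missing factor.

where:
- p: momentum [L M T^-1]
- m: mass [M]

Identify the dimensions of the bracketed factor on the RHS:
[L T^-1] — velocity (e.g. v)

p has dimensions [L M T^-1]; m has dimensions [M].
The bracketed factor must supply [L M T^-1] / [M] = [L T^-1].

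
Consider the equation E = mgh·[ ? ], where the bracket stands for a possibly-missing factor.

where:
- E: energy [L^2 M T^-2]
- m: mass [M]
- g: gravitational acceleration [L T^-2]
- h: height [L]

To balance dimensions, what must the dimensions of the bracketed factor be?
Nothing is missing — the bracketed factor must be dimensionless.

E has dimensions [L^2 M T^-2] and mgh already has dimensions [L^2 M T^-2], so E = mgh is dimensionally complete.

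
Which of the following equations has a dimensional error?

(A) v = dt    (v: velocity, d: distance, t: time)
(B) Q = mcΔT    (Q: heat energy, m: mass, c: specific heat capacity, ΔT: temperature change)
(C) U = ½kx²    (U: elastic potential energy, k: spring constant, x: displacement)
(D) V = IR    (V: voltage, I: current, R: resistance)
(A) v = dt

The equation (A) v = dt is dimensionally incorrect.

LHS (v): [L T^-1]
RHS (dt): [L T] ✗

The dimensions do not match. The other three equations balance.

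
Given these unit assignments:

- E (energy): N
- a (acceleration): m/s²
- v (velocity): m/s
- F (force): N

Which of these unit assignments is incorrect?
E

The variable E (energy) should have units J, not N.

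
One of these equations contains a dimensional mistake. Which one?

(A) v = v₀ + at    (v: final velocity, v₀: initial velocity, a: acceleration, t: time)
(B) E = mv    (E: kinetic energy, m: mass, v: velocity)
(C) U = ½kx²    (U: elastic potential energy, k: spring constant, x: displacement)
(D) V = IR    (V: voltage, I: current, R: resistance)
(B) E = mv

The equation (B) E = mv is dimensionally incorrect.

LHS (E): [L^2 M T^-2]
RHS (mv): [L M T^-1] ✗

The dimensions do not match. The other three equations balance.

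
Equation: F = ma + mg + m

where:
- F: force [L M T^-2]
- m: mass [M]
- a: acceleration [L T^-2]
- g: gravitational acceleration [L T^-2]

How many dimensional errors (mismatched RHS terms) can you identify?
1

LHS F: [L M T^-2]
- ma: [L M T^-2] ✓
- mg: [L M T^-2] ✓
- m: [M] ✗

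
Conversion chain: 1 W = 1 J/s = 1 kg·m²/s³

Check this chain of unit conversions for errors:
The chain is correct (no errors).

Correct: Watt is Joule per second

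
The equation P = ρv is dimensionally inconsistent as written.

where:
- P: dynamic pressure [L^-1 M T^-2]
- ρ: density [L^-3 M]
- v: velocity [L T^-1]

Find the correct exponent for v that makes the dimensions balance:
The exponent of v should be 2: P = ρv^2

The LHS P has dimensions [L^-1 M T^-2]; v has dimensions [L T^-1].
As written, the RHS ρv (exponent 1 on v) has dimensions [L^-2 M T^-1], which does not match.
With exponent 2, the RHS ρv^2 has dimensions [L^-1 M T^-2], matching the LHS.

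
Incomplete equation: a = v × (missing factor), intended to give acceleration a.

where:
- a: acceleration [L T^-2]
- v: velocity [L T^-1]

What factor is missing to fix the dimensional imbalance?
1/t (inverse time), dimensions [T^-1]

a has dimensions [L T^-2] and v has dimensions [L T^-1].
The missing factor must have dimensions [L T^-2] / [L T^-1] = [T^-1], i.e. inverse time (1/t).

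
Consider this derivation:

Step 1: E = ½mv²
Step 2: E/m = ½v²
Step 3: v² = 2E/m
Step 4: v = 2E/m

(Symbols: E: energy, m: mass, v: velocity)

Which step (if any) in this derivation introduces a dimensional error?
Step 4

Step 1: E = ½mv² → LHS [L^2 M T^-2], RHS [L^2 M T^-2] ✓
Step 2: E/m = ½v² → LHS [L^2 T^-2], RHS [L^2 T^-2] ✓
Step 3: v² = 2E/m → LHS [L^2 T^-2], RHS [L^2 T^-2] ✓
Step 4: v = 2E/m → LHS [L T^-1], RHS [L^2 T^-2] ✗

The first dimensional inconsistency appears in step 4: v = 2E/m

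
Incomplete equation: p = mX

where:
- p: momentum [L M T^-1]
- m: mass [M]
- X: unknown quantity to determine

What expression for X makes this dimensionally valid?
X = v (velocity), dimensions [L T^-1]

p has dimensions [L M T^-1]; the rest of the RHS (m) has dimensions [M].
So X must have dimensions [L T^-1] — X = v (velocity).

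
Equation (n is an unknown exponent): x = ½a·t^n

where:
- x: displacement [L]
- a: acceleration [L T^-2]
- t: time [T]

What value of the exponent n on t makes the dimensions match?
n = 2

x has dimensions [L]; t has dimensions [T].
The rest of the RHS has dimensions [L T^-2], so t^n must supply [T^2].
With n = 2: ½a·t^2 has dimensions [L], matching the LHS ✓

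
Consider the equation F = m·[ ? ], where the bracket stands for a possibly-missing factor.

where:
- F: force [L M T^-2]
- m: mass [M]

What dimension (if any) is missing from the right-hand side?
[L T^-2] — acceleration (e.g. a)

F has dimensions [L M T^-2]; m has dimensions [M].
The bracketed factor must supply [L M T^-2] / [M] = [L T^-2].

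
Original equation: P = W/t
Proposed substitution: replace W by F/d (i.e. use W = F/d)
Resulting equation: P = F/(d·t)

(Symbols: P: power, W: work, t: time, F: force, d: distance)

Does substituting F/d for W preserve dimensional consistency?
No

[W] = [L^2 M T^-2] and [F/d] = [M T^-2]. These differ, so the substitution replaces a quantity by one of different dimensions and the result P = F/(d·t) has LHS [L^2 M T^-3] vs RHS [M T^-3] — inconsistent.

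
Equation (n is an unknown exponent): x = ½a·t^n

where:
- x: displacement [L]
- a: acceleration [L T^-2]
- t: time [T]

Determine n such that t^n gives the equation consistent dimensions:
n = 2

x has dimensions [L]; t has dimensions [T].
The rest of the RHS has dimensions [L T^-2], so t^n must supply [T^2].
With n = 2: ½a·t^2 has dimensions [L], matching the LHS ✓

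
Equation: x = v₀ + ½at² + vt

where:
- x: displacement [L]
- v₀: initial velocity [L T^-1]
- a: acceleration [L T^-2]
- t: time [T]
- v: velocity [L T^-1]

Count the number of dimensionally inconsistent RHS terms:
1

LHS x: [L]
- v₀: [L T^-1] ✗
- ½at²: [L] ✓
- vt: [L] ✓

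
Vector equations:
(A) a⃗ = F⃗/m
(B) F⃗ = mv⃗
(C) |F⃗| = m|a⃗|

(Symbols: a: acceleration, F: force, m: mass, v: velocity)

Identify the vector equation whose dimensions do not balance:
(B) F⃗ = mv⃗

(A) a⃗ = F⃗/m: LHS [L T^-2], RHS [L T^-2] ✓ — force (vector) divided by mass (scalar)
(B) F⃗ = mv⃗: LHS [L M T^-2], RHS [L M T^-1] ✗ — mass times velocity is momentum, not force; should be ma⃗
(C) |F⃗| = m|a⃗|: LHS [L M T^-2], RHS [L M T^-2] ✓ — magnitudes of vectors are scalars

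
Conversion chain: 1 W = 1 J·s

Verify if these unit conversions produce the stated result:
The chain is incorrect (it contains an error).

Incorrect: Watt is J/s, not J·s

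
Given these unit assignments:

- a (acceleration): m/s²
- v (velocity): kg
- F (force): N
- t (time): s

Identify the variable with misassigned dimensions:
v

The variable v (velocity) should have units m/s, not kg.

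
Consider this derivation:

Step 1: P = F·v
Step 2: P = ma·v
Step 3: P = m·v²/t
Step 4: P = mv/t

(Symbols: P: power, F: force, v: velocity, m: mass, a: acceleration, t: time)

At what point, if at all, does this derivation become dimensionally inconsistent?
Step 4

Step 1: P = F·v → LHS [L^2 M T^-3], RHS [L^2 M T^-3] ✓
Step 2: P = ma·v → LHS [L^2 M T^-3], RHS [L^2 M T^-3] ✓
Step 3: P = m·v²/t → LHS [L^2 M T^-3], RHS [L^2 M T^-3] ✓
Step 4: P = mv/t → LHS [L^2 M T^-3], RHS [L M T^-2] ✗

The first dimensional inconsistency appears in step 4: P = mv/t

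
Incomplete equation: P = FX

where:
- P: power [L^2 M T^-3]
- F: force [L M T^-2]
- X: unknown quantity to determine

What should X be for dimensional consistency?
X = v (velocity), dimensions [L T^-1]

P has dimensions [L^2 M T^-3]; the rest of the RHS (F) has dimensions [L M T^-2].
So X must have dimensions [L T^-1] — X = v (velocity).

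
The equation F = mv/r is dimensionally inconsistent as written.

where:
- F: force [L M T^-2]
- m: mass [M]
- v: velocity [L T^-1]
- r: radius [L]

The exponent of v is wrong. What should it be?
The exponent of v should be 2: F = mv^2/r

The LHS F has dimensions [L M T^-2]; v has dimensions [L T^-1].
As written, the RHS mv/r (exponent 1 on v) has dimensions [M T^-1], which does not match.
With exponent 2, the RHS mv^2/r has dimensions [L M T^-2], matching the LHS.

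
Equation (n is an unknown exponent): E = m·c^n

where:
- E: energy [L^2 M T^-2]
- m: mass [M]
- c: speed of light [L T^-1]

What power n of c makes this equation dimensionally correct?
n = 2

E has dimensions [L^2 M T^-2]; c has dimensions [L T^-1].
The rest of the RHS has dimensions [M], so c^n must supply [L^2 T^-2].
With n = 2: m·c^2 has dimensions [L^2 M T^-2], matching the LHS ✓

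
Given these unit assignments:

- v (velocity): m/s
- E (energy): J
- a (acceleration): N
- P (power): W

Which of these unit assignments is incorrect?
a

The variable a (acceleration) should have units m/s², not N.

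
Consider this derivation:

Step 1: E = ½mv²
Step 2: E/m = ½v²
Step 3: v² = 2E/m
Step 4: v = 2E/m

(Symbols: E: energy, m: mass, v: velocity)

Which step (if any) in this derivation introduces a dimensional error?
Step 4

Step 1: E = ½mv² → LHS [L^2 M T^-2], RHS [L^2 M T^-2] ✓
Step 2: E/m = ½v² → LHS [L^2 T^-2], RHS [L^2 T^-2] ✓
Step 3: v² = 2E/m → LHS [L^2 T^-2], RHS [L^2 T^-2] ✓
Step 4: v = 2E/m → LHS [L T^-1], RHS [L^2 T^-2] ✗

The first dimensional inconsistency appears in step 4: v = 2E/m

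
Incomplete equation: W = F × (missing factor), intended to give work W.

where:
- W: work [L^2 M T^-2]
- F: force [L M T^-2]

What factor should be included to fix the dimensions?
d (distance), dimensions [L]

W has dimensions [L^2 M T^-2] and F has dimensions [L M T^-2].
The missing factor must have dimensions [L^2 M T^-2] / [L M T^-2] = [L], i.e. distance (d).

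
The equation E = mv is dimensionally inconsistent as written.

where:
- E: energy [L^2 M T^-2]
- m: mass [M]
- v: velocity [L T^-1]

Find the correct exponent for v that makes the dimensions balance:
The exponent of v should be 2: E = mv^2

The LHS E has dimensions [L^2 M T^-2]; v has dimensions [L T^-1].
As written, the RHS mv (exponent 1 on v) has dimensions [L M T^-1], which does not match.
With exponent 2, the RHS mv^2 has dimensions [L^2 M T^-2], matching the LHS.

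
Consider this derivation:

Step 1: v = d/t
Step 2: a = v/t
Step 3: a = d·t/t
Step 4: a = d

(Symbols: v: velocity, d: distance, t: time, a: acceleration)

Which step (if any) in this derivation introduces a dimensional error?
Step 3

Step 1: v = d/t → LHS [L T^-1], RHS [L T^-1] ✓
Step 2: a = v/t → LHS [L T^-2], RHS [L T^-2] ✓
Step 3: a = d·t/t → LHS [L T^-2], RHS [L] ✗

The first dimensional inconsistency appears in step 3: a = d·t/t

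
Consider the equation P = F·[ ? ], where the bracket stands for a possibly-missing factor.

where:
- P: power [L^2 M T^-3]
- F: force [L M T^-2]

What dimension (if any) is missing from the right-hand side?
[L T^-1] — velocity (e.g. v)

P has dimensions [L^2 M T^-3]; F has dimensions [L M T^-2].
The bracketed factor must supply [L^2 M T^-3] / [L M T^-2] = [L T^-1].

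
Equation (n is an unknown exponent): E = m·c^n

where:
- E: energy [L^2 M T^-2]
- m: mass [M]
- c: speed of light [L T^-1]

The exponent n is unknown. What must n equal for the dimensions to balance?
n = 2

E has dimensions [L^2 M T^-2]; c has dimensions [L T^-1].
The rest of the RHS has dimensions [M], so c^n must supply [L^2 T^-2].
With n = 2: m·c^2 has dimensions [L^2 M T^-2], matching the LHS ✓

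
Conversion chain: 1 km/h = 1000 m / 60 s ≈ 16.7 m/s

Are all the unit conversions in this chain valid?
The chain is incorrect (it contains an error).

Incorrect: 1 h = 3600 s, not 60 s (1 km/h ≈ 0.278 m/s)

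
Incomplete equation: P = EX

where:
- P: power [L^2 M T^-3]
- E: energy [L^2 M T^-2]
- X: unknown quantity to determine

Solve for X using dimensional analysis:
X = f (inverse time / frequency (1/t)), dimensions [T^-1]

P has dimensions [L^2 M T^-3]; the rest of the RHS (E) has dimensions [L^2 M T^-2].
So X must have dimensions [T^-1] — X = f (inverse time / frequency (1/t)).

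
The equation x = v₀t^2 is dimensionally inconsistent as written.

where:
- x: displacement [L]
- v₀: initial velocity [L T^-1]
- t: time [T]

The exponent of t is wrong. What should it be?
The exponent of t should be 1: x = v₀t

The LHS x has dimensions [L]; t has dimensions [T].
As written, the RHS v₀t^2 (exponent 2 on t) has dimensions [L T], which does not match.
With exponent 1, the RHS v₀t has dimensions [L], matching the LHS.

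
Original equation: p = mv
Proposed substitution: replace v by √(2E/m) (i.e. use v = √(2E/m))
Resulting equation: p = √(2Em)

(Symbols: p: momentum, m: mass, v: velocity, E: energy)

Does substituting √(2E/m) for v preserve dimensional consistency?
Yes

[v] = [L T^-1] and [√(2E/m)] = [L T^-1]. These match, so the substitution replaces a quantity by one of the same dimensions and the result p = √(2Em) has LHS [L M T^-1] vs RHS [L M T^-1] — still consistent.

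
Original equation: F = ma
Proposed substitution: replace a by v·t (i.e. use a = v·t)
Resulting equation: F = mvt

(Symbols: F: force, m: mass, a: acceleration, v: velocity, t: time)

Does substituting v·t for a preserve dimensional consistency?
No

[a] = [L T^-2] and [v·t] = [L]. These differ, so the substitution replaces a quantity by one of different dimensions and the result F = mvt has LHS [L M T^-2] vs RHS [L M] — inconsistent.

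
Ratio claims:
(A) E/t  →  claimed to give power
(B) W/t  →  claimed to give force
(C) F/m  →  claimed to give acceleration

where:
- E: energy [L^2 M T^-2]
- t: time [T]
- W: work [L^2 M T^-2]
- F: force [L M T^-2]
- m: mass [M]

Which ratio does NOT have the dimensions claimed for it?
(B) W/t does not give force

(A) E/t: [L^2 M T^-3] = power [L^2 M T^-3] ✓
(B) W/t: [L^2 M T^-3] ≠ force [L M T^-2] ✗
(C) F/m: [L T^-2] = acceleration [L T^-2] ✓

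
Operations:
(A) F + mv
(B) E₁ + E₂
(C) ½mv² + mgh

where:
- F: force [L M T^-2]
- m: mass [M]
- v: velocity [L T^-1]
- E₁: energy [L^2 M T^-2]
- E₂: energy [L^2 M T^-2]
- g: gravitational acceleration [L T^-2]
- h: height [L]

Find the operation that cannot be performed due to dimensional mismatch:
(A) F + mv

(A) F + mv: F [L M T^-2] and mv [L M T^-1] — different dimensions cannot be added/subtracted ✗
(B) E₁ + E₂: E₁ [L^2 M T^-2] and E₂ [L^2 M T^-2] — same dimensions ✓
(C) ½mv² + mgh: ½mv² [L^2 M T^-2] and mgh [L^2 M T^-2] — same dimensions ✓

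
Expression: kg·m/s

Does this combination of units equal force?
No

The expression kg·m/s has dimensions [L M T^-1], but force has dimensions [L M T^-2].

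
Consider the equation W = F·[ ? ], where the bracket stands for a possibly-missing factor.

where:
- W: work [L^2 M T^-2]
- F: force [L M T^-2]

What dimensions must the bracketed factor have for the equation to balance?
[L] — length (e.g. a distance d)

W has dimensions [L^2 M T^-2]; F has dimensions [L M T^-2].
The bracketed factor must supply [L^2 M T^-2] / [L M T^-2] = [L].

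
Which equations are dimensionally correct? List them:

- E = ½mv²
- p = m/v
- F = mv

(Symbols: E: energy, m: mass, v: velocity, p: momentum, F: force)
Dimensionally correct: E = ½mv²
Dimensionally incorrect: p = m/v, F = mv
Ordered (correct first, then incorrect): E = ½mv², p = m/v, F = mv

- E = ½mv²: LHS [L^2 M T^-2], RHS [L^2 M T^-2] → correct ✓
- p = m/v: LHS [L M T^-1], RHS [L^-1 M T] → incorrect ✗
- F = mv: LHS [L M T^-2], RHS [L M T^-1] → incorrect ✗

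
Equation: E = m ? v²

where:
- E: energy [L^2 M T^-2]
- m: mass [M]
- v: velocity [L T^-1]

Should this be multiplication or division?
multiplication (×): E = m × v²

E [L^2 M T^-2]; m [M]; v² [L^2 T^-2].
m × v² → [L^2 M T^-2] ✓
m ÷ v² → [L^-2 M T^2] ✗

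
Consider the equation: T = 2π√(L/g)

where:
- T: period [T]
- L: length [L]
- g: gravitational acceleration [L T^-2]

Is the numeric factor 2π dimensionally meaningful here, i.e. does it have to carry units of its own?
No

T has dimensions [T] and √(L/g) already has dimensions [T], so the equation balances without 2π contributing any dimensions. 2π is a pure (dimensionless) number; changing or removing it would not affect dimensional consistency.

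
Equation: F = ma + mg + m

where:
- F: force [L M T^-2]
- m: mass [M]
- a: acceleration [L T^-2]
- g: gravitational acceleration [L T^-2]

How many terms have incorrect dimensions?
1

LHS F: [L M T^-2]
- ma: [L M T^-2] ✓
- mg: [L M T^-2] ✓
- m: [M] ✗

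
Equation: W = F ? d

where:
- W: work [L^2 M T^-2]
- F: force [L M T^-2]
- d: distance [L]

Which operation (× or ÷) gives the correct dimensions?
multiplication (×): W = F × d

W [L^2 M T^-2]; F [L M T^-2]; d [L].
F × d → [L^2 M T^-2] ✓
F ÷ d → [M T^-2] ✗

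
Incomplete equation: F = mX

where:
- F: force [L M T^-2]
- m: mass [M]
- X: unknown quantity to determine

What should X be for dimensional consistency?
X = a (acceleration), dimensions [L T^-2]

F has dimensions [L M T^-2]; the rest of the RHS (m) has dimensions [M].
So X must have dimensions [L T^-2] — X = a (acceleration).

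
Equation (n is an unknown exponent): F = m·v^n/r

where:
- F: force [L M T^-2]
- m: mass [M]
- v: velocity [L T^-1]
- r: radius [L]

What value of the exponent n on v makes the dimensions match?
n = 2

F has dimensions [L M T^-2]; v has dimensions [L T^-1].
The rest of the RHS has dimensions [L^-1 M], so v^n must supply [L^2 T^-2].
With n = 2: m·v^2/r has dimensions [L M T^-2], matching the LHS ✓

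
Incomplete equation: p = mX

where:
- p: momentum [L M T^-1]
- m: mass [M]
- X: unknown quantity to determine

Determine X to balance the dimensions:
X = v (velocity), dimensions [L T^-1]

p has dimensions [L M T^-1]; the rest of the RHS (m) has dimensions [M].
So X must have dimensions [L T^-1] — X = v (velocity).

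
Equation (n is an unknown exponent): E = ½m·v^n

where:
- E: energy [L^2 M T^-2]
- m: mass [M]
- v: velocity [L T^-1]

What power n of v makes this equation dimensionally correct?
n = 2

E has dimensions [L^2 M T^-2]; v has dimensions [L T^-1].
The rest of the RHS has dimensions [M], so v^n must supply [L^2 T^-2].
With n = 2: ½m·v^2 has dimensions [L^2 M T^-2], matching the LHS ✓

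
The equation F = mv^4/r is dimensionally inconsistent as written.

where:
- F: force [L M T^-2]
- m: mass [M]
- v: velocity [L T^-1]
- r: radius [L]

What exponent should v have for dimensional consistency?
The exponent of v should be 2: F = mv^2/r

The LHS F has dimensions [L M T^-2]; v has dimensions [L T^-1].
As written, the RHS mv^4/r (exponent 4 on v) has dimensions [L^3 M T^-4], which does not match.
With exponent 2, the RHS mv^2/r has dimensions [L M T^-2], matching the LHS.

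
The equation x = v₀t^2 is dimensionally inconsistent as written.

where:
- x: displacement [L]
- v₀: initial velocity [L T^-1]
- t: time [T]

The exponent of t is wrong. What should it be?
The exponent of t should be 1: x = v₀t

The LHS x has dimensions [L]; t has dimensions [T].
As written, the RHS v₀t^2 (exponent 2 on t) has dimensions [L T], which does not match.
With exponent 1, the RHS v₀t has dimensions [L], matching the LHS.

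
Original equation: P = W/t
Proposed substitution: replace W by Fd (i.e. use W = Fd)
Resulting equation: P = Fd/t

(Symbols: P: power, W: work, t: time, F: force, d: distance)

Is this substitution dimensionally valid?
Yes

[W] = [L^2 M T^-2] and [Fd] = [L^2 M T^-2]. These match, so the substitution replaces a quantity by one of the same dimensions and the result P = Fd/t has LHS [L^2 M T^-3] vs RHS [L^2 M T^-3] — still consistent.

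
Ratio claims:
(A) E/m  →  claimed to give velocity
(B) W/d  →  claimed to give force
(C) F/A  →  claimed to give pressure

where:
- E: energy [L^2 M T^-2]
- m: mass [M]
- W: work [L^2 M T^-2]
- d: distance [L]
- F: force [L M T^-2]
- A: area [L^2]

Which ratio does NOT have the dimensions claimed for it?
(A) E/m does not give velocity

(A) E/m: [L^2 T^-2] ≠ velocity [L T^-1] ✗
(B) W/d: [L M T^-2] = force [L M T^-2] ✓
(C) F/A: [L^-1 M T^-2] = pressure [L^-1 M T^-2] ✓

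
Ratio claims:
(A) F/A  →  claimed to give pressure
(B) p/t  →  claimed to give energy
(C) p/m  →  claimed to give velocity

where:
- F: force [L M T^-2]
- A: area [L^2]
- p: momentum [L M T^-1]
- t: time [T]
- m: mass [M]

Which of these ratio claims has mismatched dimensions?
(B) p/t does not give energy

(A) F/A: [L^-1 M T^-2] = pressure [L^-1 M T^-2] ✓
(B) p/t: [L M T^-2] ≠ energy [L^2 M T^-2] ✗
(C) p/m: [L T^-1] = velocity [L T^-1] ✓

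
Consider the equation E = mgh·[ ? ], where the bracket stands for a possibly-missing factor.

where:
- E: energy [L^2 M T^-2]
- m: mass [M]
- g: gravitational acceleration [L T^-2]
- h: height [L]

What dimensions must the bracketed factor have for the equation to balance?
Nothing is missing — the bracketed factor must be dimensionless.

E has dimensions [L^2 M T^-2] and mgh already has dimensions [L^2 M T^-2], so E = mgh is dimensionally complete.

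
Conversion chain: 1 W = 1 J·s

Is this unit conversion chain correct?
The chain is incorrect (it contains an error).

Incorrect: Watt is J/s, not J·s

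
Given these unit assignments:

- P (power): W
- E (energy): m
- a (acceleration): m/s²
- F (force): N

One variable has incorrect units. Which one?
E

The variable E (energy) should have units J, not m.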